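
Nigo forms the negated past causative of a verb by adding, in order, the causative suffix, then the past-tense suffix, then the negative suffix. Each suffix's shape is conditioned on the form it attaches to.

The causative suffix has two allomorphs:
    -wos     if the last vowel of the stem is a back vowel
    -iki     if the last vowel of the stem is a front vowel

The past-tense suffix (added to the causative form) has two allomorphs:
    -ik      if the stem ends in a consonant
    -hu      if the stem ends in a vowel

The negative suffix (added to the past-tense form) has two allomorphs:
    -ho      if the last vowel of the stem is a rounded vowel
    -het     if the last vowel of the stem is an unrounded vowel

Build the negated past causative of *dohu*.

Since the last vowel of *dohu* is /u/ (a back vowel), it takes -wos, giving *dohuwos*.
The final sound of the causative form *dohuwos* is /s/, which is a consonant, so the past-tense suffix is -ik, giving *dohuwosik*.
The last vowel of the past-tense form *dohuwosik* is /i/, which is an unrounded vowel, so the negative suffix is -het, giving *dohuwosikhet*.

dohuwosikhet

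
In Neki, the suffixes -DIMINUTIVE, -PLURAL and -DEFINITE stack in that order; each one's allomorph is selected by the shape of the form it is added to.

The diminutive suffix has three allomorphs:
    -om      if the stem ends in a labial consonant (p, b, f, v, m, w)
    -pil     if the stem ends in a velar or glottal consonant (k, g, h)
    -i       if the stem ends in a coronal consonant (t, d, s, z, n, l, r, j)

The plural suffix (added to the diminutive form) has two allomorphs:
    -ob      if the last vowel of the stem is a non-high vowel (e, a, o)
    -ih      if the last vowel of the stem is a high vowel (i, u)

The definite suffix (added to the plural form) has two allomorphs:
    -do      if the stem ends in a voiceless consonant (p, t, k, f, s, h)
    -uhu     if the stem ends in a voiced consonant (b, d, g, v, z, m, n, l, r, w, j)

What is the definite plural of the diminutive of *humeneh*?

humenehpilihdo

The final consonant of *humeneh* is /h/, which is velar/glottal, so the diminutive suffix is -pil, giving *humenehpil*.
The diminutive form *humenehpil* — last vowel /i/ (a high vowel) → -ih → *humenehpilih*.
The plural form *humenehpilih*: final consonant = /h/, voiceless → -do → *humenehpilihdo*.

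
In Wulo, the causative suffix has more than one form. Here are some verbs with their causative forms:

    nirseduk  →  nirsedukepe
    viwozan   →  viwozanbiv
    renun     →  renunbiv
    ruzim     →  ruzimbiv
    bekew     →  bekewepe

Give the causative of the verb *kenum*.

The alternation tracks the final consonant of the stem — -biv when the stem ends in a nasal (*viwozan*, *renun*, *ruzim*); -epe when the stem ends in a non-nasal consonant (*nirseduk*, *bekew*).
*kenum*: final consonant = /m/, a nasal → -biv → *kenumbiv*.

kenumbiv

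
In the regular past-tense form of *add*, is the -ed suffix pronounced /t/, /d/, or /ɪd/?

/ɪd/

The stem *add* ends in /t/ or /d/.
The -ed suffix is realized as /ɪd/ after /t, d/; as /t/ after other voiceless consonants; and as /d/ after other voiced sounds.
So -ed on *add* is pronounced /ɪd/.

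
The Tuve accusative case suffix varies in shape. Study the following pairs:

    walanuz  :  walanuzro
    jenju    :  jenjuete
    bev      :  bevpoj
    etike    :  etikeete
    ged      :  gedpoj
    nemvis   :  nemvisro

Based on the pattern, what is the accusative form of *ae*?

aeete

The suffix is conditioned by the final sound: -ro when the stem ends in a sibilant (*walanuz*, *nemvis*); -poj when the stem ends in a non-sibilant consonant (*bev*, *ged*); -ete when the stem ends in a vowel (*jenju*, *etike*).
The final sound of *ae* is /e/, which is a vowel, so the suffix is -ete, giving *aeete*.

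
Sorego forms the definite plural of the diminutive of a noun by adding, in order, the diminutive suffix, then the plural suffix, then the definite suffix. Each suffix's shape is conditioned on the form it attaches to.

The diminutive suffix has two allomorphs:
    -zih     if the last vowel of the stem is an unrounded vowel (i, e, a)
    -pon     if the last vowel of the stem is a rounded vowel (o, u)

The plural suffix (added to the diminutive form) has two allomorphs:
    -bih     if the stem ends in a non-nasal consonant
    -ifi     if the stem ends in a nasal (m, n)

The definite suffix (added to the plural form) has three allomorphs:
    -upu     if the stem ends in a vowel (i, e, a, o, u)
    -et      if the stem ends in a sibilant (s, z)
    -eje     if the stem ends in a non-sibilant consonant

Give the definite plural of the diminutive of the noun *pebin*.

Since the last vowel of *pebin* is /i/ (an unrounded vowel), it takes -zih, giving *pebinzih*.
Since the final consonant of the diminutive form *pebinzih* is /h/ (non-nasal), it takes -bih, giving *pebinzihbih*.
Since the final sound of the plural form *pebinzihbih* is /h/ (a non-sibilant consonant), it takes -eje, giving *pebinzihbiheje*.

pebinzihbiheje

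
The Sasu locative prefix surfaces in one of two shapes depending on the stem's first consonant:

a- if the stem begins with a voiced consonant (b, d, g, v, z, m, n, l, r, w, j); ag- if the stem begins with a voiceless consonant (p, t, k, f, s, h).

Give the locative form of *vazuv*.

*vazuv*: first consonant = /v/, voiced → a- → *avazuv*.

avazuv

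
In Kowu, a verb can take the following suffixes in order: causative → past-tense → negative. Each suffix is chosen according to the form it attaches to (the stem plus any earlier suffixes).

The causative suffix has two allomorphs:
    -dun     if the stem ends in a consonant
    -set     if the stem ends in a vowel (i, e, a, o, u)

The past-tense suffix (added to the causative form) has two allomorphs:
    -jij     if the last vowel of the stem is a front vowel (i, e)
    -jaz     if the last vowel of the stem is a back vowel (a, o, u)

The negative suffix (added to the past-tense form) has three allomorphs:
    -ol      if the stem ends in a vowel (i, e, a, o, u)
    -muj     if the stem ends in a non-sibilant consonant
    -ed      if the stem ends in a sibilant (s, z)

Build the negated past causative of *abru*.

*abru* — final sound /u/ (a vowel) → -set → *abruset*.
The causative form *abruset*: last vowel = /e/, a front vowel → -jij → *abrusetjij*.
The past-tense form *abrusetjij* — final sound /j/ (a non-sibilant consonant) → -muj → *abrusetjijmuj*.

abrusetjijmuj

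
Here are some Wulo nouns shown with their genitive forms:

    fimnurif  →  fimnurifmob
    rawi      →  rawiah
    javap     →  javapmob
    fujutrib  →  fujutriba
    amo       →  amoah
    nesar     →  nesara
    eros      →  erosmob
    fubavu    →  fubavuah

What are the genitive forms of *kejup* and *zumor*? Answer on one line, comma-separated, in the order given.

The alternation tracks the final sound of the stem — -mob when the stem ends in a voiceless consonant (*fimnurif*, *javap*, *eros*); -a when the stem ends in a voiced consonant (*fujutrib*, *nesar*); -ah when the stem ends in a vowel (*rawi*, *amo*, *fubavu*).
Since the final sound of *kejup* is /p/ (a voiceless consonant), it takes -mob, giving *kejupmob*.
The final sound of *zumor* is /r/, which is a voiced consonant, so the suffix is -a, giving *zumora*.

kejupmob, zumora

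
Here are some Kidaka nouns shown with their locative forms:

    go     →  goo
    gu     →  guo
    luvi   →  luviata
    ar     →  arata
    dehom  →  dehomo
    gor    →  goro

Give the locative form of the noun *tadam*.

tadamata

The alternation tracks the last vowel of the stem — -o when the last vowel of the stem is a rounded vowel (*go*, *gu*, *dehom*, *gor*); -ata when the last vowel of the stem is an unrounded vowel (*luvi*, *ar*).
*tadam*: last vowel = /a/, an unrounded vowel → -ata → *tadamata*.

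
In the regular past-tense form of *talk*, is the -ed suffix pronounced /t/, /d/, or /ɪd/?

The stem *talk* ends in a voiceless consonant other than /t/.
The -ed suffix is realized as /ɪd/ after /t, d/; as /t/ after other voiceless consonants; and as /d/ after other voiced sounds.
So -ed on *talk* is pronounced /t/.

/t/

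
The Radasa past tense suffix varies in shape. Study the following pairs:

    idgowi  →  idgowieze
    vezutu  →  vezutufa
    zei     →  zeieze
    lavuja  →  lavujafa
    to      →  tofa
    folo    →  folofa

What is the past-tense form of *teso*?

The pattern is front/back vowel harmony: -eze when the last vowel of the stem is a front vowel (*idgowi*, *zei*); -fa when the last vowel of the stem is a back vowel (*vezutu*, *lavuja*, *to*, *folo*).
*teso*: last vowel = /o/, a back vowel → -fa → *tesofa*.

tesofa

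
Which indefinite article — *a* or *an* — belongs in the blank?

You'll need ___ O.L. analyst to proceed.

The indefinite article is chosen by the initial *sound* of the following word, not its spelling.
The initialism *O.L.* is read letter by letter; the first letter, O, is pronounced /oʊ/, which begins with a vowel sound.
So the article is *an*: You'll need an O.L. analyst to proceed.

an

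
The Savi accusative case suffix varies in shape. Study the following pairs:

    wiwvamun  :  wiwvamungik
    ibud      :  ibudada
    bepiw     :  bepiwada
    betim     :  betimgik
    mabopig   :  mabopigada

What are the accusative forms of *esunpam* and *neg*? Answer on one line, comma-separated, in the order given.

The suffix is conditioned by the final consonant: -gik when the stem ends in a nasal (*wiwvamun*, *betim*); -ada when the stem ends in a non-nasal consonant (*ibud*, *bepiw*, *mabopig*).
*esunpam* — final consonant /m/ (a nasal) → -gik → *esunpamgik*.
Since the final consonant of *neg* is /g/ (non-nasal), it takes -ada, giving *negada*.

esunpamgik, negada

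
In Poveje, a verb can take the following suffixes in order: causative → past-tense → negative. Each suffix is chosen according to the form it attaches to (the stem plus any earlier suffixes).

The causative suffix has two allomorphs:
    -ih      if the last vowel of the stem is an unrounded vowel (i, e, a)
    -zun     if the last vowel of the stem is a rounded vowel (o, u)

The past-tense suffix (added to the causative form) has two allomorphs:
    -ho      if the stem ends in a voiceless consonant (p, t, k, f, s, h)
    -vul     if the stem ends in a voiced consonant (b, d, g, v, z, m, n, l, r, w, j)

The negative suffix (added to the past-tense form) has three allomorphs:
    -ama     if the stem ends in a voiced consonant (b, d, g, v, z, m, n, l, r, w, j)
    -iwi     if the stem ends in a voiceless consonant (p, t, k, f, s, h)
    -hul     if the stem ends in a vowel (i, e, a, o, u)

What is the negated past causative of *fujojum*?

fujojumzunvulama

The last vowel of *fujojum* is /u/, which is a rounded vowel, so the causative suffix is -zun, giving *fujojumzun*.
Since the final consonant of the causative form *fujojumzun* is /n/ (voiced), it takes -vul, giving *fujojumzunvul*.
The past-tense form *fujojumzunvul*: final sound = /l/, a voiced consonant → -ama → *fujojumzunvulama*.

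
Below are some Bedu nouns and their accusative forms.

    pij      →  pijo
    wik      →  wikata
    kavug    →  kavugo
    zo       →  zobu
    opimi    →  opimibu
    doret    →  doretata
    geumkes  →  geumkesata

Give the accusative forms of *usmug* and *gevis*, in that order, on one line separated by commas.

The pattern is voicing of the final sound: -ata when the stem ends in a voiceless consonant (*wik*, *doret*, *geumkes*); -o when the stem ends in a voiced consonant (*pij*, *kavug*); -bu when the stem ends in a vowel (*zo*, *opimi*).
Since the final sound of *usmug* is /g/ (a voiced consonant), it takes -o, giving *usmugo*.
Since the final sound of *gevis* is /s/ (a voiceless consonant), it takes -ata, giving *gevisata*.

usmugo, gevisata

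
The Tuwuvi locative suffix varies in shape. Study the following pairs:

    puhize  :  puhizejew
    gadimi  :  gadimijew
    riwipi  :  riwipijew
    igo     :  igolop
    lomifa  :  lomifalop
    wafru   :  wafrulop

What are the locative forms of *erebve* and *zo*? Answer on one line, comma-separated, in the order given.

Looking at the last vowel of each stem: -jew when the last vowel of the stem is a front vowel (*puhize*, *gadimi*, *riwipi*); -lop when the last vowel of the stem is a back vowel (*igo*, *lomifa*, *wafru*).
*erebve*: last vowel = /e/, a front vowel → -jew → *erebvejew*.
The last vowel of *zo* is /o/, which is a back vowel, so the suffix is -lop, giving *zolop*.

erebvejew, zolop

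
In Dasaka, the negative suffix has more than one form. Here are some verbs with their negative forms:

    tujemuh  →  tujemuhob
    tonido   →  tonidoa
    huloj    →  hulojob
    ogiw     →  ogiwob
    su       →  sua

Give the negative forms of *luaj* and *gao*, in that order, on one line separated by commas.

Looking at the final sound of each stem: -ob when the stem ends in a consonant (*tujemuh*, *huloj*, *ogiw*); -a when the stem ends in a vowel (*tonido*, *su*).
*luaj* — final sound /j/ (a consonant) → -ob → *luajob*.
The final sound of *gao* is /o/, which is a vowel, so the suffix is -a, giving *gaoa*.

luajob, gaoa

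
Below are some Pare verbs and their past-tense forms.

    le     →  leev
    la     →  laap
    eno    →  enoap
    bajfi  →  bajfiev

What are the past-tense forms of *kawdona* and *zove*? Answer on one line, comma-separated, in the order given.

Looking at the last vowel of each stem: -ev when the last vowel of the stem is a front vowel (*le*, *bajfi*); -ap when the last vowel of the stem is a back vowel (*la*, *eno*).
The last vowel of *kawdona* is /a/, which is a back vowel, so the suffix is -ap, giving *kawdonaap*.
The last vowel of *zove* is /e/, which is a front vowel, so the suffix is -ev, giving *zoveev*.

kawdonaap, zoveev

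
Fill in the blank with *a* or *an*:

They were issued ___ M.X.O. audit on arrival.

an

The indefinite article is chosen by the initial *sound* of the following word, not its spelling.
The initialism *M.X.O.* is read letter by letter; the first letter, M, is pronounced /ɛm/, which begins with a vowel sound.
So the article is *an*: They were issued an M.X.O. audit on arrival.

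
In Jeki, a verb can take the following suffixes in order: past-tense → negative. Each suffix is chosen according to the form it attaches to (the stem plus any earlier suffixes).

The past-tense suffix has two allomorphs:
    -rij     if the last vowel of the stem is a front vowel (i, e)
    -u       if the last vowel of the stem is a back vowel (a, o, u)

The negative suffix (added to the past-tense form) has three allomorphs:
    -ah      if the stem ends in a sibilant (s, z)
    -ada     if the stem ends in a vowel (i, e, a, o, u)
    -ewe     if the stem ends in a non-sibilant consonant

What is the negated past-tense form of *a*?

*a*: last vowel = /a/, a back vowel → -u → *au*.
Since the final sound of the past-tense form *au* is /u/ (a vowel), it takes -ada, giving *auada*.

auada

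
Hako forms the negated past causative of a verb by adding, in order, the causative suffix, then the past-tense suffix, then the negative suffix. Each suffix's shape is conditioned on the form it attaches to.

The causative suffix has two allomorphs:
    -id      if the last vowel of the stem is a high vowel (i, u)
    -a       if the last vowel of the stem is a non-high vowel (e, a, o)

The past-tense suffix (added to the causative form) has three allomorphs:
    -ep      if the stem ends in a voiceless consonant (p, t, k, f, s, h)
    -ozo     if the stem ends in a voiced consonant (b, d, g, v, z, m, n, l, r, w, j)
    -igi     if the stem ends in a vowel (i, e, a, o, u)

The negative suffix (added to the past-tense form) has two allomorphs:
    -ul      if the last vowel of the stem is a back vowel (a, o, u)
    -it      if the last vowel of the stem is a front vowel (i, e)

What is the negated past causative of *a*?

aaigiit

*a* — last vowel /a/ (a non-high vowel) → -a → *aa*.
The causative form *aa*: final sound = /a/, a vowel → -igi → *aaigi*.
Since the last vowel of the past-tense form *aaigi* is /i/ (a front vowel), it takes -it, giving *aaigiit*.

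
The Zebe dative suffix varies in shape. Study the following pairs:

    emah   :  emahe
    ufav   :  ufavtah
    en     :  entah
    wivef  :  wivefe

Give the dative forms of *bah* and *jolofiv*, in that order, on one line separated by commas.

Looking at the final consonant of each stem: -e when the stem ends in a voiceless consonant (*emah*, *wivef*); -tah when the stem ends in a voiced consonant (*ufav*, *en*).
The final consonant of *bah* is /h/, which is voiceless, so the suffix is -e, giving *bahe*.
Since the final consonant of *jolofiv* is /v/ (voiced), it takes -tah, giving *jolofivtah*.

bahe, jolofivtah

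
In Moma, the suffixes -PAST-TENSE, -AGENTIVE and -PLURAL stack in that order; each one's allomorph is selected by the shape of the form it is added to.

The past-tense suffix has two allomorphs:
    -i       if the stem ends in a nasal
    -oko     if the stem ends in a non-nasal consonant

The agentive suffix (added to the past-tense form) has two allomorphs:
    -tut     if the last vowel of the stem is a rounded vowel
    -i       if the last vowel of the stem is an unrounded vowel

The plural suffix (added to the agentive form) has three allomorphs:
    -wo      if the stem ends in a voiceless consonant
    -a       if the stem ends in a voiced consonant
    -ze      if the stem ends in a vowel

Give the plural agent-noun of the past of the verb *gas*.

*gas* — final consonant /s/ (non-nasal) → -oko → *gasoko*.
The last vowel of the past-tense form *gasoko* is /o/, which is a rounded vowel, so the agentive suffix is -tut, giving *gasokotut*.
The agentive form *gasokotut* — final sound /t/ (a voiceless consonant) → -wo → *gasokotutwo*.

gasokotutwo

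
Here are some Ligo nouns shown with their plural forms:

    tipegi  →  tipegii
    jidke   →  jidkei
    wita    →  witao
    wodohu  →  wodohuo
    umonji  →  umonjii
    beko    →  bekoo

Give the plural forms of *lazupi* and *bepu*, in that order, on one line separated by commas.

The suffix is conditioned by the last vowel: -i when the last vowel of the stem is a front vowel (*tipegi*, *jidke*, *umonji*); -o when the last vowel of the stem is a back vowel (*wita*, *wodohu*, *beko*).
Since the last vowel of *lazupi* is /i/ (a front vowel), it takes -i, giving *lazupii*.
The last vowel of *bepu* is /u/, which is a back vowel, so the suffix is -o, giving *bepuo*.

lazupii, bepuo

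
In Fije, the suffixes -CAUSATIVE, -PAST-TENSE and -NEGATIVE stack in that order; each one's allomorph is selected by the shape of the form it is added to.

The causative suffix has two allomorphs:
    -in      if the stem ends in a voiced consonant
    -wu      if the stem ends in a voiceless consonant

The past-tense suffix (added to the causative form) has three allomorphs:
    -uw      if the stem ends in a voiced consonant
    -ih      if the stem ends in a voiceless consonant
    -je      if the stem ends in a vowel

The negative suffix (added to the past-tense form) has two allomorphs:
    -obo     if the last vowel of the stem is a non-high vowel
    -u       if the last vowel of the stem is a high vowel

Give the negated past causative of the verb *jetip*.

jetipwujeobo

*jetip* — final consonant /p/ (voiceless) → -wu → *jetipwu*.
The causative form *jetipwu*: final sound = /u/, a vowel → -je → *jetipwuje*.
The last vowel of the past-tense form *jetipwuje* is /e/, which is a non-high vowel, so the negative suffix is -obo, giving *jetipwujeobo*.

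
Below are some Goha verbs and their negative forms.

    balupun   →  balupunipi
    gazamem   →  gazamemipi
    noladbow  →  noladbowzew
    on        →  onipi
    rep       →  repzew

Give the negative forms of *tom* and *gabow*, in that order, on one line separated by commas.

The pattern is nasality of the final consonant: -ipi when the stem ends in a nasal (*balupun*, *gazamem*, *on*); -zew when the stem ends in a non-nasal consonant (*noladbow*, *rep*).
Since the final consonant of *tom* is /m/ (a nasal), it takes -ipi, giving *tomipi*.
The final consonant of *gabow* is /w/, which is non-nasal, so the suffix is -zew, giving *gabowzew*.

tomipi, gabowzew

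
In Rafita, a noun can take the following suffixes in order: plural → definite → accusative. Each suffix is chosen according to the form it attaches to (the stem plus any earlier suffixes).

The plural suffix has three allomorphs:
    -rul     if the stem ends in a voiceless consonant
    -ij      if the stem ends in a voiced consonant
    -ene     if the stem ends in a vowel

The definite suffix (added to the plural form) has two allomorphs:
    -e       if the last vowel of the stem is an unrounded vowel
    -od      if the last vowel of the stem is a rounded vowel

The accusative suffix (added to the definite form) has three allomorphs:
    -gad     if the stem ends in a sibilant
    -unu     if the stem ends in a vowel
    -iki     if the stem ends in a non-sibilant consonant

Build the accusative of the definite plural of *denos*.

denosrulodiki

Since the final sound of *denos* is /s/ (a voiceless consonant), it takes -rul, giving *denosrul*.
The last vowel of the plural form *denosrul* is /u/, which is a rounded vowel, so the definite suffix is -od, giving *denosrulod*.
The definite form *denosrulod*: final sound = /d/, a non-sibilant consonant → -iki → *denosrulodiki*.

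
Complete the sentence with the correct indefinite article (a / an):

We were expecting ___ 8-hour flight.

The indefinite article is chosen by the initial *sound* of the following word, not its spelling.
The number *8* is spoken "eight", beginning with /eɪt/ — a vowel sound.
So the article is *an*: We were expecting an 8-hour flight.

an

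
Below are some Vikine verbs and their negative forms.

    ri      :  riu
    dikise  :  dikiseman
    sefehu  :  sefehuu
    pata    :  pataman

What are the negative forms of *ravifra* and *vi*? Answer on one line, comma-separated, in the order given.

The alternation tracks the last vowel of the stem — -u when the last vowel of the stem is a high vowel (*ri*, *sefehu*); -man when the last vowel of the stem is a non-high vowel (*dikise*, *pata*).
Since the last vowel of *ravifra* is /a/ (a non-high vowel), it takes -man, giving *raviframan*.
*vi*: last vowel = /i/, a high vowel → -u → *viu*.

raviframan, viu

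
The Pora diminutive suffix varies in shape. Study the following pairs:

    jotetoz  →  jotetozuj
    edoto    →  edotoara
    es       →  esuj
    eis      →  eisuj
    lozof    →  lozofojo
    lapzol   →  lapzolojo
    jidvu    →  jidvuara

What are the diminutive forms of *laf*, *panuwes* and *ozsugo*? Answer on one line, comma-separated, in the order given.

The alternation tracks the final sound of the stem — -uj when the stem ends in a sibilant (*jotetoz*, *es*, *eis*); -ojo when the stem ends in a non-sibilant consonant (*lozof*, *lapzol*); -ara when the stem ends in a vowel (*edoto*, *jidvu*).
*laf*: final sound = /f/, a non-sibilant consonant → -ojo → *lafojo*.
*panuwes* — final sound /s/ (a sibilant) → -uj → *panuwesuj*.
Since the final sound of *ozsugo* is /o/ (a vowel), it takes -ara, giving *ozsugoara*.

lafojo, panuwesuj, ozsugoara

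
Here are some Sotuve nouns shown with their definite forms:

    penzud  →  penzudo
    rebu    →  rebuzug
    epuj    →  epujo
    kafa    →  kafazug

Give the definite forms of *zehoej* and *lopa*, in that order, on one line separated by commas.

The pattern is consonant vs. vowel: -o when the stem ends in a consonant (*penzud*, *epuj*); -zug when the stem ends in a vowel (*rebu*, *kafa*).
Since the final sound of *zehoej* is /j/ (a consonant), it takes -o, giving *zehoejo*.
*lopa*: final sound = /a/, a vowel → -zug → *lopazug*.

zehoejo, lopazug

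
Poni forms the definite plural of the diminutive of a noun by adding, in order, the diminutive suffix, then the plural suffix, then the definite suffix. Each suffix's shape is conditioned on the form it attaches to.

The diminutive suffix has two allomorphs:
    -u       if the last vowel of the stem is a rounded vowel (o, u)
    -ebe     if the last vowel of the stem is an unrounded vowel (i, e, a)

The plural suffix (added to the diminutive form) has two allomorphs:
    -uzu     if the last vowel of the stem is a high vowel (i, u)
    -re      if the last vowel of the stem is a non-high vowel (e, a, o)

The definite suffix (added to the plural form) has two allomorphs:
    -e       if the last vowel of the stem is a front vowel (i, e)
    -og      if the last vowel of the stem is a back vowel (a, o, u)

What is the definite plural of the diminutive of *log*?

Since the last vowel of *log* is /o/ (a rounded vowel), it takes -u, giving *logu*.
The diminutive form *logu*: last vowel = /u/, a high vowel → -uzu → *loguuzu*.
The plural form *loguuzu* — last vowel /u/ (a back vowel) → -og → *loguuzuog*.

loguuzuog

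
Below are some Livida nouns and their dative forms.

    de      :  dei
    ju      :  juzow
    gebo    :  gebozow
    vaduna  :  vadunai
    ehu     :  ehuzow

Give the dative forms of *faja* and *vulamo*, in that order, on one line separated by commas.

fajai, vulamozow

The suffix is conditioned by the last vowel: -zow when the last vowel of the stem is a rounded vowel (*ju*, *gebo*, *ehu*); -i when the last vowel of the stem is an unrounded vowel (*de*, *vaduna*).
*faja*: last vowel = /a/, an unrounded vowel → -i → *fajai*.
The last vowel of *vulamo* is /o/, which is a rounded vowel, so the suffix is -zow, giving *vulamozow*.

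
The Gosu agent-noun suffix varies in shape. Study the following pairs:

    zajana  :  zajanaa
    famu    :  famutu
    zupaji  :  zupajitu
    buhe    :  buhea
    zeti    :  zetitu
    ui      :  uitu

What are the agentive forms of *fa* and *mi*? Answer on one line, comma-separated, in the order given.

faa, mitu

The alternation tracks the last vowel of the stem — -tu when the last vowel of the stem is a high vowel (*famu*, *zupaji*, *zeti*, *ui*); -a when the last vowel of the stem is a non-high vowel (*zajana*, *buhe*).
The last vowel of *fa* is /a/, which is a non-high vowel, so the suffix is -a, giving *faa*.
Since the last vowel of *mi* is /i/ (a high vowel), it takes -tu, giving *mitu*.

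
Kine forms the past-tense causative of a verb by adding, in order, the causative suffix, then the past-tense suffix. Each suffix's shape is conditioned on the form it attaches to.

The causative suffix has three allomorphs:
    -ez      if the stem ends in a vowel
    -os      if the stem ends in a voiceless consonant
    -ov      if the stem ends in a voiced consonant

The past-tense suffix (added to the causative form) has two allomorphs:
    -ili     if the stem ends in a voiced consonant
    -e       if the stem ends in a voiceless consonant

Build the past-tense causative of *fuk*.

fukose

*fuk*: final sound = /k/, a voiceless consonant → -os → *fukos*.
The final consonant of the causative form *fukos* is /s/, which is voiceless, so the past-tense suffix is -e, giving *fukose*.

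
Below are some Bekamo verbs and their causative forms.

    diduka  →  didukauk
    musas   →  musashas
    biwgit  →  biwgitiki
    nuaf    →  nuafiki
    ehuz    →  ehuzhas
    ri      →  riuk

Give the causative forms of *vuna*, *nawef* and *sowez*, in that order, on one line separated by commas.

vunauk, nawefiki, sowezhas

The suffix is conditioned by the final sound: -has when the stem ends in a sibilant (*musas*, *ehuz*); -iki when the stem ends in a non-sibilant consonant (*biwgit*, *nuaf*); -uk when the stem ends in a vowel (*diduka*, *ri*).
*vuna* — final sound /a/ (a vowel) → -uk → *vunauk*.
*nawef*: final sound = /f/, a non-sibilant consonant → -iki → *nawefiki*.
Since the final sound of *sowez* is /z/ (a sibilant), it takes -has, giving *sowezhas*.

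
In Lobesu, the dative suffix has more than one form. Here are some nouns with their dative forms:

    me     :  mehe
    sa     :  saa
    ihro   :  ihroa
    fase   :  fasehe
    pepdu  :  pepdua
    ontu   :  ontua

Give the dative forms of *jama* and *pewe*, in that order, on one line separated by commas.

jamaa, pewehe

The pattern is front/back vowel harmony: -he when the last vowel of the stem is a front vowel (*me*, *fase*); -a when the last vowel of the stem is a back vowel (*sa*, *ihro*, *pepdu*, *ontu*).
*jama*: last vowel = /a/, a back vowel → -a → *jamaa*.
*pewe* — last vowel /e/ (a front vowel) → -he → *pewehe*.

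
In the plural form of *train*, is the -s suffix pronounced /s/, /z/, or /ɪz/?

The stem *train* ends in a voiced non-sibilant sound.
The plural suffix surfaces as /ɪz/ after sibilants, /s/ after other voiceless consonants, and /z/ after other voiced sounds.
So the plural -s on *train* is pronounced /z/.

/z/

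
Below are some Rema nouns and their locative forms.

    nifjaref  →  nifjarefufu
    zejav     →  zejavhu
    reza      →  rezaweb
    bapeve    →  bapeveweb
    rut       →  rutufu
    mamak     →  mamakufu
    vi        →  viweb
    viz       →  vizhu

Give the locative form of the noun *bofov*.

The alternation tracks the final sound of the stem — -ufu when the stem ends in a voiceless consonant (*nifjaref*, *rut*, *mamak*); -hu when the stem ends in a voiced consonant (*zejav*, *viz*); -web when the stem ends in a vowel (*reza*, *bapeve*, *vi*).
*bofov* — final sound /v/ (a voiced consonant) → -hu → *bofovhu*.

bofovhu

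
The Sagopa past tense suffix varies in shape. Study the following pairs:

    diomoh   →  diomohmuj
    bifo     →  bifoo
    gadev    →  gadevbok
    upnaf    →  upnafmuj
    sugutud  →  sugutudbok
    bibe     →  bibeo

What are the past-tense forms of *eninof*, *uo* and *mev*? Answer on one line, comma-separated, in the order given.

The suffix is conditioned by the final sound: -muj when the stem ends in a voiceless consonant (*diomoh*, *upnaf*); -bok when the stem ends in a voiced consonant (*gadev*, *sugutud*); -o when the stem ends in a vowel (*bifo*, *bibe*).
*eninof* — final sound /f/ (a voiceless consonant) → -muj → *eninofmuj*.
*uo* — final sound /o/ (a vowel) → -o → *uoo*.
Since the final sound of *mev* is /v/ (a voiced consonant), it takes -bok, giving *mevbok*.

eninofmuj, uoo, mevbok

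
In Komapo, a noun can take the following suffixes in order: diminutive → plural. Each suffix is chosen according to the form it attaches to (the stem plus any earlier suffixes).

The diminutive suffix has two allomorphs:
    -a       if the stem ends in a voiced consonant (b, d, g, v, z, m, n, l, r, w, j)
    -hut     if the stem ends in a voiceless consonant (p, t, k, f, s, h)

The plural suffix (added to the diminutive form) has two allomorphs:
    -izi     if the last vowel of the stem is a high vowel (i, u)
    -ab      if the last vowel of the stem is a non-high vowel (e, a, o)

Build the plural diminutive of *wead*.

weadaab

The final consonant of *wead* is /d/, which is voiced, so the diminutive suffix is -a, giving *weada*.
The diminutive form *weada* — last vowel /a/ (a non-high vowel) → -ab → *weadaab*.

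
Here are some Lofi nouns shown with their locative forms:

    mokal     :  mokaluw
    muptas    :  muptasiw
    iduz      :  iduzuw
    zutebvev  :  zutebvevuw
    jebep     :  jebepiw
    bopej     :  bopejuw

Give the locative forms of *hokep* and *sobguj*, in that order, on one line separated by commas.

hokepiw, sobgujuw

The pattern is voicing of the final consonant: -iw when the stem ends in a voiceless consonant (*muptas*, *jebep*); -uw when the stem ends in a voiced consonant (*mokal*, *iduz*, *zutebvev*, *bopej*).
Since the final consonant of *hokep* is /p/ (voiceless), it takes -iw, giving *hokepiw*.
*sobguj* — final consonant /j/ (voiced) → -uw → *sobgujuw*.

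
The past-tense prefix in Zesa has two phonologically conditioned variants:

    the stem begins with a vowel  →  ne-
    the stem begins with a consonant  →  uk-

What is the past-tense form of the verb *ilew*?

neilew

*ilew* — first sound /i/ (a vowel) → ne- → *neilew*.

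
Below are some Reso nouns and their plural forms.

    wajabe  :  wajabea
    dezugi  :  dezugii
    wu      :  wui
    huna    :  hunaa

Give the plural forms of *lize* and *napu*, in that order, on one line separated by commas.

The suffix is conditioned by the last vowel: -i when the last vowel of the stem is a high vowel (*dezugi*, *wu*); -a when the last vowel of the stem is a non-high vowel (*wajabe*, *huna*).
Since the last vowel of *lize* is /e/ (a non-high vowel), it takes -a, giving *lizea*.
The last vowel of *napu* is /u/, which is a high vowel, so the suffix is -i, giving *napui*.

lizea, napui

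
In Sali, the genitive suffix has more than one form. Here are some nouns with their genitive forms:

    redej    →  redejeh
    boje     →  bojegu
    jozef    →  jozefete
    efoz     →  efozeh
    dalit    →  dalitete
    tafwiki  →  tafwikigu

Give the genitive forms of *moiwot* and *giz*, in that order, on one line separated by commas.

moiwotete, gizeh

The alternation tracks the final sound of the stem — -ete when the stem ends in a voiceless consonant (*jozef*, *dalit*); -eh when the stem ends in a voiced consonant (*redej*, *efoz*); -gu when the stem ends in a vowel (*boje*, *tafwiki*).
Since the final sound of *moiwot* is /t/ (a voiceless consonant), it takes -ete, giving *moiwotete*.
*giz*: final sound = /z/, a voiced consonant → -eh → *gizeh*.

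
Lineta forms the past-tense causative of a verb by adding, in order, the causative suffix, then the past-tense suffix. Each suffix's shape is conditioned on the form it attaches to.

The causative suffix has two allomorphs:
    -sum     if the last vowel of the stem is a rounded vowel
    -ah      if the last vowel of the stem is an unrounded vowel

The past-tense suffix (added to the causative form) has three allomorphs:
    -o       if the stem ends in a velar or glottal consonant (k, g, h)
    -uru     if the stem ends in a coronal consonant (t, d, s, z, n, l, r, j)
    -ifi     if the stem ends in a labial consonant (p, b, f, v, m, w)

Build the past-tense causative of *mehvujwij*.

*mehvujwij*: last vowel = /i/, an unrounded vowel → -ah → *mehvujwijah*.
Since the final consonant of the causative form *mehvujwijah* is /h/ (velar/glottal), it takes -o, giving *mehvujwijaho*.

mehvujwijaho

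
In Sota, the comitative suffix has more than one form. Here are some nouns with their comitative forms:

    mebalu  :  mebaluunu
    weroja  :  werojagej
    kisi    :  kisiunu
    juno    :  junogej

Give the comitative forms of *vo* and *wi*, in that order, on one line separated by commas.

vogej, wiunu

The alternation tracks the last vowel of the stem — -unu when the last vowel of the stem is a high vowel (*mebalu*, *kisi*); -gej when the last vowel of the stem is a non-high vowel (*weroja*, *juno*).
Since the last vowel of *vo* is /o/ (a non-high vowel), it takes -gej, giving *vogej*.
*wi*: last vowel = /i/, a high vowel → -unu → *wiunu*.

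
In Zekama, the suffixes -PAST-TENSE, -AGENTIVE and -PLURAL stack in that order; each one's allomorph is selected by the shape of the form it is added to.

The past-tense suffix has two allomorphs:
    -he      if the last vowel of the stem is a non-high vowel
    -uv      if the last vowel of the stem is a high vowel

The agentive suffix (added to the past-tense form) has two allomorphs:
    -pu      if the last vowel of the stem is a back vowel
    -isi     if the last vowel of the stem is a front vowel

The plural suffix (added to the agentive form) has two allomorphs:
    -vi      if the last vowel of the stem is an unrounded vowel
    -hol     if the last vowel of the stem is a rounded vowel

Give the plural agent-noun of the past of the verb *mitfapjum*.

*mitfapjum* — last vowel /u/ (a high vowel) → -uv → *mitfapjumuv*.
The past-tense form *mitfapjumuv* — last vowel /u/ (a back vowel) → -pu → *mitfapjumuvpu*.
Since the last vowel of the agentive form *mitfapjumuvpu* is /u/ (a rounded vowel), it takes -hol, giving *mitfapjumuvpuhol*.

mitfapjumuvpuhol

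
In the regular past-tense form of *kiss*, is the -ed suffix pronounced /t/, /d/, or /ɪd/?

/t/

The stem *kiss* ends in a voiceless consonant other than /t/.
The -ed suffix is realized as /ɪd/ after /t, d/; as /t/ after other voiceless consonants; and as /d/ after other voiced sounds.
So -ed on *kiss* is pronounced /t/.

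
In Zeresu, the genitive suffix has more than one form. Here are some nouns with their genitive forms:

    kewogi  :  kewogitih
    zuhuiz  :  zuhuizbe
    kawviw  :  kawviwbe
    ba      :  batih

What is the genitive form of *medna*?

mednatih

The pattern is consonant vs. vowel: -be when the stem ends in a consonant (*zuhuiz*, *kawviw*); -tih when the stem ends in a vowel (*kewogi*, *ba*).
The final sound of *medna* is /a/, which is a vowel, so the suffix is -tih, giving *mednatih*.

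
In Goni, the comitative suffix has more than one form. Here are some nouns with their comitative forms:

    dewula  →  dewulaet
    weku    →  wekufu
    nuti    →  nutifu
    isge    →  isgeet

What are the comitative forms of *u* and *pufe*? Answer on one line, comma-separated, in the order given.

ufu, pufeet

The alternation tracks the last vowel of the stem — -fu when the last vowel of the stem is a high vowel (*weku*, *nuti*); -et when the last vowel of the stem is a non-high vowel (*dewula*, *isge*).
The last vowel of *u* is /u/, which is a high vowel, so the suffix is -fu, giving *ufu*.
*pufe* — last vowel /e/ (a non-high vowel) → -et → *pufeet*.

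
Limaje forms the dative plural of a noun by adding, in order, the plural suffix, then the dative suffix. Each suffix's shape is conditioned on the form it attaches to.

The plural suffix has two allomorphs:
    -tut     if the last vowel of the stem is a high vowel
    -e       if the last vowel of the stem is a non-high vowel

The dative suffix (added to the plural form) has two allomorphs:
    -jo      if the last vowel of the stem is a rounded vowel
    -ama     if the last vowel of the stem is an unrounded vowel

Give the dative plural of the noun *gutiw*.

gutiwtutjo

The last vowel of *gutiw* is /i/, which is a high vowel, so the plural suffix is -tut, giving *gutiwtut*.
The last vowel of the plural form *gutiwtut* is /u/, which is a rounded vowel, so the dative suffix is -jo, giving *gutiwtutjo*.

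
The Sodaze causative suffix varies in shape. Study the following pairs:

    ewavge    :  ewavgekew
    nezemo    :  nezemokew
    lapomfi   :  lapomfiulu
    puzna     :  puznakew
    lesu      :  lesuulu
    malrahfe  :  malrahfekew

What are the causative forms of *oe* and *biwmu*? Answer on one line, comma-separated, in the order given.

Looking at the last vowel of each stem: -ulu when the last vowel of the stem is a high vowel (*lapomfi*, *lesu*); -kew when the last vowel of the stem is a non-high vowel (*ewavge*, *nezemo*, *puzna*, *malrahfe*).
The last vowel of *oe* is /e/, which is a non-high vowel, so the suffix is -kew, giving *oekew*.
Since the last vowel of *biwmu* is /u/ (a high vowel), it takes -ulu, giving *biwmuulu*.

oekew, biwmuulu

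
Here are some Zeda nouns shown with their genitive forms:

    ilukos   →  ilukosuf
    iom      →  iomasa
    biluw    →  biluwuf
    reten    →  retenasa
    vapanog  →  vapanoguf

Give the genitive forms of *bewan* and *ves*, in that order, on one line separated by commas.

bewanasa, vesuf

Looking at the final consonant of each stem: -asa when the stem ends in a nasal (*iom*, *reten*); -uf when the stem ends in a non-nasal consonant (*ilukos*, *biluw*, *vapanog*).
*bewan* — final consonant /n/ (a nasal) → -asa → *bewanasa*.
*ves* — final consonant /s/ (non-nasal) → -uf → *vesuf*.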